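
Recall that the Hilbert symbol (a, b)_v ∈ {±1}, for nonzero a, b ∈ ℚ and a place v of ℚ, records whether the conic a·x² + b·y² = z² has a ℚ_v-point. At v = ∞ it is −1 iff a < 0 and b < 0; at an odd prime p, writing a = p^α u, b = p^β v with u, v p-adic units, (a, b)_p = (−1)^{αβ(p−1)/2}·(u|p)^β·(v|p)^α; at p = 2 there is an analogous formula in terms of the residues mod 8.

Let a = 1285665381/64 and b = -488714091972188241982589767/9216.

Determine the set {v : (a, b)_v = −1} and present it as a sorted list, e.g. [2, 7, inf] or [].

[11, 19, 23, 29, 37, 43]

Mod squares: a ≡ 2915341, b ≡ -7084207. Check v ∈ {∞, 2, 3, 7, 11, 13, 19, 23, 29, 37, 43}.
v=11: a=11^1·(≡7), b=11^4·(≡6) mod 11; (7|11)=-1, (6|11)=-1; (−1)^{1·4·5}·(-1)^4·(-1)^1 = -1.
v=19: a=19^1·(≡8), b=19^3·(≡18) mod 19; (8|19)=-1, (18|19)=-1; (−1)^{1·3·9}·(-1)^3·(-1)^1 = -1.
v=3: a=3^2·(≡1), b=3^-2·(≡2) mod 3; (1|3)=+1, (2|3)=-1; (−1)^{2·-2·1}·(+1)^-2·(-1)^2 = +1.
v=23: a=23^0·(≡10), b=23^1·(≡14) mod 23; (10|23)=-1, (14|23)=-1; (−1)^{0·1·11}·(-1)^1·(-1)^0 = -1.
v=2: v_2(a)=-6, v_2(b)=-10; units ≡ 5, 1 (mod 8); ε·ε+αω+βω = 0·0+-6·0+-10·1 ≡ 0  ⇒  (a,b)_2 = +1.
v=∞: 2915341 > 0 and -7084207 < 0  ⇒  (a,b)_∞ = +1.
v=37: a=37^1·(≡6), b=37^4·(≡5) mod 37; (6|37)=-1, (5|37)=-1; (−1)^{1·4·18}·(-1)^4·(-1)^1 = -1.
v=29: a=29^1·(≡15), b=29^3·(≡23) mod 29; (15|29)=-1, (23|29)=+1; (−1)^{1·3·14}·(-1)^3·(+1)^1 = -1.
v=7: a=7^2·(≡4), b=7^2·(≡3) mod 7; (4|7)=+1, (3|7)=-1; (−1)^{2·2·3}·(+1)^2·(-1)^2 = +1.
v=43: a=43^0·(≡8), b=43^1·(≡37) mod 43; (8|43)=-1, (37|43)=-1; (−1)^{0·1·21}·(-1)^1·(-1)^0 = -1.
v=13: a=13^1·(≡7), b=13^3·(≡5) mod 13; (7|13)=-1, (5|13)=-1; (−1)^{1·3·6}·(-1)^3·(-1)^1 = +1.
|Ram(2915341, -7084207)| = 6, even; anisotropic at {11, 19, 23, 29, 37, 43}.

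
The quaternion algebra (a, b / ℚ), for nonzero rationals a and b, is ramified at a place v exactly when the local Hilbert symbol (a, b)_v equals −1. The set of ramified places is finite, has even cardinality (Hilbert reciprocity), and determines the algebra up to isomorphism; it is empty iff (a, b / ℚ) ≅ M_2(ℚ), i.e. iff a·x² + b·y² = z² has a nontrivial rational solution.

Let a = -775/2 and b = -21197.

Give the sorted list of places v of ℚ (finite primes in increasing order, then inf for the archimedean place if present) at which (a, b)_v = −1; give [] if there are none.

[2, inf]

(a, b) ≡ (-62, -21197) mod (ℚ^×)²; places V = {2, 5, 11, 31, 41, 47, ∞}.
(a,b)_41: α=0, u≡2; β=1, v≡16 (mod 41); (2|41)=+1, (16|41)=+1; sign (−1)^0·+1^1·+1^0 = +1.
(a,b)_31: α=1, u≡3; β=0, v≡7 (mod 31); (3|31)=-1, (7|31)=+1; sign (−1)^0·-1^0·+1^1 = +1.
(a,b)_2: α=-1, β=0; u≡1, v≡3 (mod 8); ε(u)ε(v)=0·1, αω(v)=-1·1, βω(u)=0·0; sum ≡ 1  ⇒  -1.
(a,b)_11: α=0, u≡3; β=1, v≡9 (mod 11); (3|11)=+1, (9|11)=+1; sign (−1)^0·+1^1·+1^0 = +1.
(a,b)_5: α=2, u≡2; β=0, v≡3 (mod 5); (2|5)=-1, (3|5)=-1; sign (−1)^0·-1^0·-1^2 = +1.
(a,b)_∞: sgn(-62)=−, sgn(-21197)=−, so -1.
(a,b)_47: α=0, u≡12; β=1, v≡19 (mod 47); (12|47)=+1, (19|47)=-1; sign (−1)^0·+1^1·-1^0 = +1.
Ram(-62, -21197) = {2, ∞}; no ℚ_2-point on the conic.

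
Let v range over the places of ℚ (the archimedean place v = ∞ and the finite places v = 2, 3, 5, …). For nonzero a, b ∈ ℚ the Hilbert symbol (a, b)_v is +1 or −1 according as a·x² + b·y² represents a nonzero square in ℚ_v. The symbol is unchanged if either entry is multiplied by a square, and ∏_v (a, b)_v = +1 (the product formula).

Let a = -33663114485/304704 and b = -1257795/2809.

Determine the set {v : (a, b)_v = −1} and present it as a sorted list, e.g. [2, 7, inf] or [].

(a, b) ≡ (-85085, -1155) mod (ℚ^×)²; places V = {2, 3, 5, 7, 11, 13, 17, 23, 37, 53, ∞}.
(a,b)_23: α=-2, u≡17; β=0, v≡2 (mod 23); (17|23)=-1, (2|23)=+1; sign (−1)^0·-1^0·+1^-2 = +1.
(a,b)_11: α=1, u≡9; β=3, v≡3 (mod 11); (9|11)=+1, (3|11)=+1; sign (−1)^1·+1^3·+1^1 = -1.
(a,b)_17: α=3, u≡3; β=0, v≡13 (mod 17); (3|17)=-1, (13|17)=+1; sign (−1)^0·-1^0·+1^3 = +1.
(a,b)_13: α=1, u≡11; β=0, v≡7 (mod 13); (11|13)=-1, (7|13)=-1; sign (−1)^0·-1^0·-1^1 = -1.
(a,b)_3: α=-2, u≡1; β=3, v≡2 (mod 3); (1|3)=+1, (2|3)=-1; sign (−1)^0·+1^3·-1^-2 = +1.
(a,b)_5: α=1, u≡2; β=1, v≡4 (mod 5); (2|5)=-1, (4|5)=+1; sign (−1)^0·-1^1·+1^1 = -1.
(a,b)_2: α=-6, β=0; u≡3, v≡5 (mod 8); ε(u)ε(v)=1·0, αω(v)=-6·1, βω(u)=0·1; sum ≡ 0  ⇒  +1.
(a,b)_37: α=2, u≡13; β=0, v≡18 (mod 37); (13|37)=-1, (18|37)=-1; sign (−1)^0·-1^0·-1^2 = +1.
(a,b)_7: α=1, u≡4; β=1, v≡6 (mod 7); (4|7)=+1, (6|7)=-1; sign (−1)^1·+1^1·-1^1 = +1.
(a,b)_53: α=0, u≡19; β=-2, v≡1 (mod 53); (19|53)=-1, (1|53)=+1; sign (−1)^0·-1^-2·+1^0 = +1.
(a,b)_∞: sgn(-85085)=−, sgn(-1155)=−, so -1.
|Ram(-85085, -1155)| = 4, even; anisotropic at {5, 11, 13, ∞}.

[5, 11, 13, inf]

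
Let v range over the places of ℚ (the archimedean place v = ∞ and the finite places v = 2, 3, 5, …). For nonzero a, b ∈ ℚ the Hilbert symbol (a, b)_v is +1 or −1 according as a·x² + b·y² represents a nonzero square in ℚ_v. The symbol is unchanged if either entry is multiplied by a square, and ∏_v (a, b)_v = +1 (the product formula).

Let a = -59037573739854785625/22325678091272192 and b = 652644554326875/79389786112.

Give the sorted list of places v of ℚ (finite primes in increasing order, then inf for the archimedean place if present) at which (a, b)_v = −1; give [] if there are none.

(a, b) ≡ (-646646, 1309) mod (ℚ^×)²; places V = {2, 3, 5, 7, 11, 13, 17, 19, 23, ∞}.
(a,b)_3: α=6, u≡1; β=4, v≡1 (mod 3); (1|3)=+1, (1|3)=+1; sign (−1)^0·+1^4·+1^6 = +1.
(a,b)_23: α=4, u≡10; β=2, v≡5 (mod 23); (10|23)=-1, (5|23)=-1; sign (−1)^0·-1^2·-1^4 = +1.
(a,b)_11: α=1, u≡3; β=1, v≡5 (mod 11); (3|11)=+1, (5|11)=+1; sign (−1)^1·+1^1·+1^1 = -1.
(a,b)_2: α=-33, β=-26; u≡5, v≡5 (mod 8); ε(u)ε(v)=0·0, αω(v)=-33·1, βω(u)=-26·1; sum ≡ 1  ⇒  -1.
(a,b)_19: α=5, u≡18; β=4, v≡17 (mod 19); (18|19)=-1, (17|19)=+1; sign (−1)^0·-1^4·+1^5 = +1.
(a,b)_5: α=4, u≡4; β=4, v≡4 (mod 5); (4|5)=+1, (4|5)=+1; sign (−1)^0·+1^4·+1^4 = +1.
(a,b)_13: α=-5, u≡1; β=-2, v≡3 (mod 13); (1|13)=+1, (3|13)=+1; sign (−1)^0·+1^-2·+1^-5 = +1.
(a,b)_∞: sgn(-646646)=−, sgn(1309)=+, so +1.
(a,b)_7: α=-1, u≡4; β=-1, v≡3 (mod 7); (4|7)=+1, (3|7)=-1; sign (−1)^1·+1^-1·-1^-1 = +1.
(a,b)_17: α=1, u≡2; β=1, v≡15 (mod 17); (2|17)=+1, (15|17)=+1; sign (−1)^0·+1^1·+1^1 = +1.
Ram(-646646, 1309) = {2, 11}; no ℚ_2-point on the conic.

[2, 11]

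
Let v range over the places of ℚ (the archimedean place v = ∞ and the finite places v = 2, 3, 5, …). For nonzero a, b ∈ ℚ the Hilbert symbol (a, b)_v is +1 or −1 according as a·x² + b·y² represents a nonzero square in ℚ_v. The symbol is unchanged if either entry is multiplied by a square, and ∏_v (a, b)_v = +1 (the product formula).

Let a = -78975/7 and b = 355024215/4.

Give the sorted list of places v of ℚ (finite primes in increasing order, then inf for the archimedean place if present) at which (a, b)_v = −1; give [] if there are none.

[2, 3, 5, 19]

Mod squares: a ≡ -273, b ≡ 25935. Check v ∈ {∞, 2, 3, 5, 7, 13, 19}.
v=13: a=13^1·(≡5), b=13^3·(≡11) mod 13; (5|13)=-1, (11|13)=-1; (−1)^{1·3·6}·(-1)^3·(-1)^1 = +1.
v=5: a=5^2·(≡3), b=5^1·(≡2) mod 5; (3|5)=-1, (2|5)=-1; (−1)^{2·1·2}·(-1)^1·(-1)^2 = -1.
v=19: a=19^0·(≡12), b=19^1·(≡17) mod 19; (12|19)=-1, (17|19)=+1; (−1)^{0·1·9}·(-1)^1·(+1)^0 = -1.
v=∞: -273 < 0 and 25935 > 0  ⇒  (a,b)_∞ = +1.
v=3: a=3^5·(≡2), b=3^5·(≡2) mod 3; (2|3)=-1, (2|3)=-1; (−1)^{5·5·1}·(-1)^5·(-1)^5 = -1.
v=7: a=7^-1·(≡6), b=7^1·(≡2) mod 7; (6|7)=-1, (2|7)=+1; (−1)^{-1·1·3}·(-1)^1·(+1)^-1 = +1.
v=2: v_2(a)=0, v_2(b)=-2; units ≡ 7, 7 (mod 8); ε·ε+αω+βω = 1·1+0·0+-2·0 ≡ 1  ⇒  (a,b)_2 = -1.
Ram(-273, 25935) = {2, 3, 5, 19}; no ℚ_2-point on the conic.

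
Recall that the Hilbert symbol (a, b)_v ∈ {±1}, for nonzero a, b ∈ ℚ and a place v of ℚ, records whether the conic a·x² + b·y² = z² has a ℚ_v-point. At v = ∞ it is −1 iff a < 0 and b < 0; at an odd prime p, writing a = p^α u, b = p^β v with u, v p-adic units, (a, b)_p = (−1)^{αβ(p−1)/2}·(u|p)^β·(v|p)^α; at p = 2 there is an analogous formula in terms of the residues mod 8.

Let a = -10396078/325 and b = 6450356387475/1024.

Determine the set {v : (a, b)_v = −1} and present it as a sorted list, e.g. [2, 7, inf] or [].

Mod squares: a ≡ -3094, b ≡ 11. Check v ∈ {∞, 2, 3, 5, 7, 11, 13, 17, 19}.
v=13: a=13^-1·(≡4), b=13^2·(≡7) mod 13; (4|13)=+1, (7|13)=-1; (−1)^{-1·2·6}·(+1)^2·(-1)^-1 = -1.
v=17: a=17^1·(≡12), b=17^2·(≡5) mod 17; (12|17)=-1, (5|17)=-1; (−1)^{1·2·8}·(-1)^2·(-1)^1 = -1.
v=∞: -3094 < 0 and 11 > 0  ⇒  (a,b)_∞ = +1.
v=5: a=5^-2·(≡4), b=5^2·(≡1) mod 5; (4|5)=+1, (1|5)=+1; (−1)^{-2·2·2}·(+1)^2·(+1)^-2 = +1.
v=2: v_2(a)=1, v_2(b)=-10; units ≡ 5, 3 (mod 8); ε·ε+αω+βω = 0·1+1·1+-10·1 ≡ 1  ⇒  (a,b)_2 = -1.
v=3: a=3^0·(≡2), b=3^4·(≡2) mod 3; (2|3)=-1, (2|3)=-1; (−1)^{0·4·1}·(-1)^4·(-1)^0 = +1.
v=11: a=11^2·(≡6), b=11^3·(≡5) mod 11; (6|11)=-1, (5|11)=+1; (−1)^{2·3·5}·(-1)^3·(+1)^2 = -1.
v=7: a=7^1·(≡5), b=7^2·(≡2) mod 7; (5|7)=-1, (2|7)=+1; (−1)^{1·2·3}·(-1)^2·(+1)^1 = +1.
v=19: a=19^2·(≡3), b=19^0·(≡9) mod 19; (3|19)=-1, (9|19)=+1; (−1)^{2·0·9}·(-1)^0·(+1)^2 = +1.
(-3094, 11 / ℚ) ramifies at {2, 11, 13, 17}: a division algebra.

[2, 11, 13, 17]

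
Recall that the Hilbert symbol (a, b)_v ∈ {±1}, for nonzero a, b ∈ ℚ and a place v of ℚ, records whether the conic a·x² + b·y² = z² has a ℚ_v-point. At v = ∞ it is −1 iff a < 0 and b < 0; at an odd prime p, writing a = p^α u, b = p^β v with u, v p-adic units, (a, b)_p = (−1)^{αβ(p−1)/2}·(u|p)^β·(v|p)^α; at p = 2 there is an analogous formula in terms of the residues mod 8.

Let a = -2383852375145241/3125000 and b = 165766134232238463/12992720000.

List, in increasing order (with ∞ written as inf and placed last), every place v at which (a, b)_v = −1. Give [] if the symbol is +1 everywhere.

Mod squares: a ≡ -233618, b ≡ 574. Check v ∈ {∞, 2, 3, 5, 7, 11, 13, 31, 37, 41}.
v=7: a=7^1·(≡2), b=7^1·(≡5) mod 7; (2|7)=+1, (5|7)=-1; (−1)^{1·1·3}·(+1)^1·(-1)^1 = +1.
v=31: a=31^0·(≡23), b=31^-2·(≡20) mod 31; (23|31)=-1, (20|31)=+1; (−1)^{0·-2·15}·(-1)^-2·(+1)^0 = +1.
v=5: a=5^-8·(≡3), b=5^-4·(≡4) mod 5; (3|5)=-1, (4|5)=+1; (−1)^{-8·-4·2}·(-1)^-4·(+1)^-8 = +1.
v=13: a=13^2·(≡5), b=13^-2·(≡7) mod 13; (5|13)=-1, (7|13)=-1; (−1)^{2·-2·6}·(-1)^-2·(-1)^2 = +1.
v=37: a=37^3·(≡20), b=37^2·(≡17) mod 37; (20|37)=-1, (17|37)=-1; (−1)^{3·2·18}·(-1)^2·(-1)^3 = -1.
v=3: a=3^6·(≡1), b=3^20·(≡1) mod 3; (1|3)=+1, (1|3)=+1; (−1)^{6·20·1}·(+1)^20·(+1)^6 = +1.
v=11: a=11^3·(≡9), b=11^2·(≡7) mod 11; (9|11)=+1, (7|11)=-1; (−1)^{3·2·5}·(+1)^2·(-1)^3 = -1.
v=2: v_2(a)=-3, v_2(b)=-7; units ≡ 7, 7 (mod 8); ε·ε+αω+βω = 1·1+-3·0+-7·0 ≡ 1  ⇒  (a,b)_2 = -1.
v=∞: -233618 < 0 and 574 > 0  ⇒  (a,b)_∞ = +1.
v=41: a=41^1·(≡5), b=41^1·(≡35) mod 41; (5|41)=+1, (35|41)=-1; (−1)^{1·1·20}·(+1)^1·(-1)^1 = -1.
(-233618, 574 / ℚ) ramifies at {2, 11, 37, 41}: a division algebra.

[2, 11, 37, 41]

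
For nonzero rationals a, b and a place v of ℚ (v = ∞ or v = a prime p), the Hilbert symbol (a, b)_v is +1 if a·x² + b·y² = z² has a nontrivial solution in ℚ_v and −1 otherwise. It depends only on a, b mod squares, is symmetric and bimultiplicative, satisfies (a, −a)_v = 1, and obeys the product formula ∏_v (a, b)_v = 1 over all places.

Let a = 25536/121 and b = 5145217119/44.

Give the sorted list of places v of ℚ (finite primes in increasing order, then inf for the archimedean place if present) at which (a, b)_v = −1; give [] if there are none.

Mod squares: a ≡ 399, b ≡ 4389. Check v ∈ {∞, 2, 3, 7, 11, 19}.
v=19: a=19^1·(≡2), b=19^3·(≡13) mod 19; (2|19)=-1, (13|19)=-1; (−1)^{1·3·9}·(-1)^3·(-1)^1 = -1.
v=11: a=11^-2·(≡5), b=11^-1·(≡5) mod 11; (5|11)=+1, (5|11)=+1; (−1)^{-2·-1·5}·(+1)^-1·(+1)^-2 = +1.
v=∞: 399 > 0 and 4389 > 0  ⇒  (a,b)_∞ = +1.
v=3: a=3^1·(≡1), b=3^7·(≡2) mod 3; (1|3)=+1, (2|3)=-1; (−1)^{1·7·1}·(+1)^7·(-1)^1 = +1.
v=2: v_2(a)=6, v_2(b)=-2; units ≡ 7, 5 (mod 8); ε·ε+αω+βω = 1·0+6·1+-2·0 ≡ 0  ⇒  (a,b)_2 = +1.
v=7: a=7^1·(≡4), b=7^3·(≡2) mod 7; (4|7)=+1, (2|7)=+1; (−1)^{1·3·3}·(+1)^3·(+1)^1 = -1.
Ram(399, 4389) = {7, 19}; no ℚ_7-point on the conic.

[7, 19]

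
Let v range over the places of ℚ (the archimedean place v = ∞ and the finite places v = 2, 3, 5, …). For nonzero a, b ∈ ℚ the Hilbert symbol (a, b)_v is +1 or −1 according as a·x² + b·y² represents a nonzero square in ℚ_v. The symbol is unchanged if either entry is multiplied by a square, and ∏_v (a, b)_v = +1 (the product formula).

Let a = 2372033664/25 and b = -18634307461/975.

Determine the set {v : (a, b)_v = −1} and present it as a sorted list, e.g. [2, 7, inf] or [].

Mod squares: a ≡ 34034, b ≡ -51051. Check v ∈ {∞, 2, 3, 5, 7, 11, 13, 17}.
v=7: a=7^1·(≡4), b=7^7·(≡2) mod 7; (4|7)=+1, (2|7)=+1; (−1)^{1·7·3}·(+1)^7·(+1)^1 = -1.
v=5: a=5^-2·(≡4), b=5^-2·(≡1) mod 5; (4|5)=+1, (1|5)=+1; (−1)^{-2·-2·2}·(+1)^-2·(+1)^-2 = +1.
v=2: v_2(a)=7, v_2(b)=0; units ≡ 1, 5 (mod 8); ε·ε+αω+βω = 0·0+7·1+0·0 ≡ 1  ⇒  (a,b)_2 = -1.
v=3: a=3^2·(≡2), b=3^-1·(≡2) mod 3; (2|3)=-1, (2|3)=-1; (−1)^{2·-1·1}·(-1)^-1·(-1)^2 = -1.
v=∞: 34034 > 0 and -51051 < 0  ⇒  (a,b)_∞ = +1.
v=17: a=17^1·(≡2), b=17^1·(≡7) mod 17; (2|17)=+1, (7|17)=-1; (−1)^{1·1·8}·(+1)^1·(-1)^1 = -1.
v=13: a=13^1·(≡11), b=13^-1·(≡1) mod 13; (11|13)=-1, (1|13)=+1; (−1)^{1·-1·6}·(-1)^-1·(+1)^1 = -1.
v=11: a=11^3·(≡4), b=11^3·(≡9) mod 11; (4|11)=+1, (9|11)=+1; (−1)^{3·3·5}·(+1)^3·(+1)^3 = -1.
|Ram(34034, -51051)| = 6, even; anisotropic at {2, 3, 7, 11, 13, 17}.

[2, 3, 7, 11, 13, 17]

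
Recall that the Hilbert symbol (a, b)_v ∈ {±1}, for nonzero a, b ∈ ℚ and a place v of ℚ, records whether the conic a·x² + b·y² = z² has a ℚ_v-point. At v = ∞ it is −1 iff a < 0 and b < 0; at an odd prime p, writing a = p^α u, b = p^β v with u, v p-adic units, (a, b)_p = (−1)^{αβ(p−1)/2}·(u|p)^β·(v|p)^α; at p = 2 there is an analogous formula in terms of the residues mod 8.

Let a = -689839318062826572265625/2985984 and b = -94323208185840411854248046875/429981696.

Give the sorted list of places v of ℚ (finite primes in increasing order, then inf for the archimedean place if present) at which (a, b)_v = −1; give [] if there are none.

[19, inf]

Mod squares: a ≡ -209, b ≡ -155155. Check v ∈ {∞, 2, 3, 5, 7, 11, 13, 19, 31}.
v=2: v_2(a)=-12, v_2(b)=-16; units ≡ 7, 5 (mod 8); ε·ε+αω+βω = 1·0+-12·1+-16·0 ≡ 0  ⇒  (a,b)_2 = +1.
v=31: a=31^2·(≡14), b=31^3·(≡3) mod 31; (14|31)=+1, (3|31)=-1; (−1)^{2·3·15}·(+1)^3·(-1)^2 = +1.
v=7: a=7^8·(≡2), b=7^7·(≡4) mod 7; (2|7)=+1, (4|7)=+1; (−1)^{8·7·3}·(+1)^7·(+1)^8 = +1.
v=19: a=19^3·(≡10), b=19^4·(≡3) mod 19; (10|19)=-1, (3|19)=-1; (−1)^{3·4·9}·(-1)^4·(-1)^3 = -1.
v=11: a=11^1·(≡5), b=11^1·(≡6) mod 11; (5|11)=+1, (6|11)=-1; (−1)^{1·1·5}·(+1)^1·(-1)^1 = +1.
v=5: a=5^10·(≡1), b=5^13·(≡4) mod 5; (1|5)=+1, (4|5)=+1; (−1)^{10·13·2}·(+1)^13·(+1)^10 = +1.
v=3: a=3^-6·(≡1), b=3^-8·(≡2) mod 3; (1|3)=+1, (2|3)=-1; (−1)^{-6·-8·1}·(+1)^-8·(-1)^-6 = +1.
v=13: a=13^2·(≡9), b=13^3·(≡4) mod 13; (9|13)=+1, (4|13)=+1; (−1)^{2·3·6}·(+1)^3·(+1)^2 = +1.
v=∞: -209 < 0 and -155155 < 0  ⇒  (a,b)_∞ = -1.
|Ram(-209, -155155)| = 2, even; anisotropic at {19, ∞}.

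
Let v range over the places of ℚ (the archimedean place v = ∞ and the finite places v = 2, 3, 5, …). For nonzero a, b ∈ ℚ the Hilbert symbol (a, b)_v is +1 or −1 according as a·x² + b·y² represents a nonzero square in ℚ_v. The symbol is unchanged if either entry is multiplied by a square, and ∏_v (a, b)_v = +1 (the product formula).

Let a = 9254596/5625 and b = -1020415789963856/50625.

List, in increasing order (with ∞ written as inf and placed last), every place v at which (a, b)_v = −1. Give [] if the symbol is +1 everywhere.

[11, 13, 17, 23]

(a, b) ≡ (6409, -4301) mod (ℚ^×)²; places V = {2, 3, 5, 11, 13, 17, 19, 23, 29, ∞}.
(a,b)_3: α=-2, u≡1; β=-4, v≡1 (mod 3); (1|3)=+1, (1|3)=+1; sign (−1)^0·+1^-4·+1^-2 = +1.
(a,b)_13: α=1, u≡10; β=2, v≡7 (mod 13); (10|13)=+1, (7|13)=-1; sign (−1)^0·+1^2·-1^1 = -1.
(a,b)_∞: sgn(6409)=+, sgn(-4301)=−, so +1.
(a,b)_23: α=0, u≡19; β=1, v≡11 (mod 23); (19|23)=-1, (11|23)=-1; sign (−1)^0·-1^1·-1^0 = -1.
(a,b)_2: α=2, β=4; u≡1, v≡3 (mod 8); ε(u)ε(v)=0·1, αω(v)=2·1, βω(u)=4·0; sum ≡ 0  ⇒  +1.
(a,b)_19: α=2, u≡5; β=2, v≡8 (mod 19); (5|19)=+1, (8|19)=-1; sign (−1)^0·+1^2·-1^2 = +1.
(a,b)_29: α=1, u≡21; β=2, v≡25 (mod 29); (21|29)=-1, (25|29)=+1; sign (−1)^0·-1^2·+1^1 = +1.
(a,b)_17: α=1, u≡10; β=3, v≡4 (mod 17); (10|17)=-1, (4|17)=+1; sign (−1)^0·-1^3·+1^1 = -1.
(a,b)_11: α=0, u≡8; β=1, v≡1 (mod 11); (8|11)=-1, (1|11)=+1; sign (−1)^0·-1^1·+1^0 = -1.
(a,b)_5: α=-4, u≡4; β=-4, v≡4 (mod 5); (4|5)=+1, (4|5)=+1; sign (−1)^0·+1^-4·+1^-4 = +1.
Ram(6409, -4301) = {11, 13, 17, 23}; no ℚ_11-point on the conic.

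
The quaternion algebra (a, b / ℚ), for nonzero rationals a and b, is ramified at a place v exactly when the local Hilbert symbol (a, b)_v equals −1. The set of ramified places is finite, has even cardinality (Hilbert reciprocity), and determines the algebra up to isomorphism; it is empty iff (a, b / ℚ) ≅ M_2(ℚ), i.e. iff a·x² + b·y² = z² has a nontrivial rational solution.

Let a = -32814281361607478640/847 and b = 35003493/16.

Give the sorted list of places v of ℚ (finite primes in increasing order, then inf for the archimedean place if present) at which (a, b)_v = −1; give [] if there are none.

[5, 29]

Mod squares: a ≡ -23345, b ≡ 79373. Check v ∈ {∞, 2, 3, 5, 7, 11, 17, 23, 29}.
v=11: a=11^-2·(≡7), b=11^0·(≡6) mod 11; (7|11)=-1, (6|11)=-1; (−1)^{-2·0·5}·(-1)^0·(-1)^-2 = +1.
v=17: a=17^2·(≡2), b=17^1·(≡11) mod 17; (2|17)=+1, (11|17)=-1; (−1)^{2·1·8}·(+1)^1·(-1)^2 = +1.
v=29: a=29^3·(≡9), b=29^1·(≡15) mod 29; (9|29)=+1, (15|29)=-1; (−1)^{3·1·14}·(+1)^1·(-1)^3 = -1.
v=3: a=3^14·(≡1), b=3^2·(≡2) mod 3; (1|3)=+1, (2|3)=-1; (−1)^{14·2·1}·(+1)^2·(-1)^14 = +1.
v=7: a=7^-1·(≡1), b=7^3·(≡6) mod 7; (1|7)=+1, (6|7)=-1; (−1)^{-1·3·3}·(+1)^3·(-1)^-1 = +1.
v=5: a=5^1·(≡1), b=5^0·(≡3) mod 5; (1|5)=+1, (3|5)=-1; (−1)^{1·0·2}·(+1)^0·(-1)^1 = -1.
v=∞: -23345 < 0 and 79373 > 0  ⇒  (a,b)_∞ = +1.
v=23: a=23^3·(≡22), b=23^1·(≡6) mod 23; (22|23)=-1, (6|23)=+1; (−1)^{3·1·11}·(-1)^1·(+1)^3 = +1.
v=2: v_2(a)=4, v_2(b)=-4; units ≡ 7, 5 (mod 8); ε·ε+αω+βω = 1·0+4·1+-4·0 ≡ 0  ⇒  (a,b)_2 = +1.
Ram(-23345, 79373) = {5, 29}; no ℚ_5-point on the conic.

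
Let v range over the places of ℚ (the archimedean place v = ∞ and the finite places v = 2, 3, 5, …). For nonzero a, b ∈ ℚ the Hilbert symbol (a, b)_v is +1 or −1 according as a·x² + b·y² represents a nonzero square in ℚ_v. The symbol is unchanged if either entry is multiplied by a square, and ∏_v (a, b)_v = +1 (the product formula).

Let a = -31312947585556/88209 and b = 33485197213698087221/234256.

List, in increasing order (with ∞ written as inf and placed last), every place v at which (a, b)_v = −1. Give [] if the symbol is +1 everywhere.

Mod squares: a ≡ -9061, b ≡ 221. Check v ∈ {∞, 2, 3, 7, 11, 13, 17, 19, 41}.
v=19: a=19^2·(≡12), b=19^4·(≡12) mod 19; (12|19)=-1, (12|19)=-1; (−1)^{2·4·9}·(-1)^4·(-1)^2 = +1.
v=11: a=11^-2·(≡4), b=11^-4·(≡9) mod 11; (4|11)=+1, (9|11)=+1; (−1)^{-2·-4·5}·(+1)^-4·(+1)^-2 = +1.
v=2: v_2(a)=2, v_2(b)=-4; units ≡ 3, 5 (mod 8); ε·ε+αω+βω = 1·0+2·1+-4·1 ≡ 0  ⇒  (a,b)_2 = +1.
v=7: a=7^2·(≡1), b=7^2·(≡4) mod 7; (1|7)=+1, (4|7)=+1; (−1)^{2·2·3}·(+1)^2·(+1)^2 = +1.
v=∞: -9061 < 0 and 221 > 0  ⇒  (a,b)_∞ = +1.
v=17: a=17^3·(≡14), b=17^5·(≡4) mod 17; (14|17)=-1, (4|17)=+1; (−1)^{3·5·8}·(-1)^5·(+1)^3 = -1.
v=13: a=13^3·(≡5), b=13^3·(≡10) mod 13; (5|13)=-1, (10|13)=+1; (−1)^{3·3·6}·(-1)^3·(+1)^3 = -1.
v=3: a=3^-6·(≡2), b=3^0·(≡2) mod 3; (2|3)=-1, (2|3)=-1; (−1)^{-6·0·1}·(-1)^0·(-1)^-6 = +1.
v=41: a=41^1·(≡16), b=41^2·(≡18) mod 41; (16|41)=+1, (18|41)=+1; (−1)^{1·2·20}·(+1)^2·(+1)^1 = +1.
|Ram(-9061, 221)| = 2, even; anisotropic at {13, 17}.

[13, 17]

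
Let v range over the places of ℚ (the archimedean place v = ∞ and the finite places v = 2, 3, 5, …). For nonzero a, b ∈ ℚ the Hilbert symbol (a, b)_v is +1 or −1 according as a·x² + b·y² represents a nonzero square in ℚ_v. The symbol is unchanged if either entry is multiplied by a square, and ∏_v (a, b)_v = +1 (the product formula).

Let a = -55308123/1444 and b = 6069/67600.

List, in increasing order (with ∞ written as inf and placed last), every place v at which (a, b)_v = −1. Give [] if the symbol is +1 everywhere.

[23, 31]

Mod squares: a ≡ -36363, b ≡ 21. Check v ∈ {∞, 2, 3, 5, 7, 13, 17, 19, 23, 31}.
v=7: a=7^0·(≡2), b=7^1·(≡6) mod 7; (2|7)=+1, (6|7)=-1; (−1)^{0·1·3}·(+1)^1·(-1)^0 = +1.
v=3: a=3^3·(≡2), b=3^1·(≡1) mod 3; (2|3)=-1, (1|3)=+1; (−1)^{3·1·1}·(-1)^1·(+1)^3 = +1.
v=17: a=17^1·(≡10), b=17^2·(≡9) mod 17; (10|17)=-1, (9|17)=+1; (−1)^{1·2·8}·(-1)^2·(+1)^1 = +1.
v=2: v_2(a)=-2, v_2(b)=-4; units ≡ 5, 5 (mod 8); ε·ε+αω+βω = 0·0+-2·1+-4·1 ≡ 0  ⇒  (a,b)_2 = +1.
v=31: a=31^1·(≡4), b=31^0·(≡26) mod 31; (4|31)=+1, (26|31)=-1; (−1)^{1·0·15}·(+1)^0·(-1)^1 = -1.
v=19: a=19^-2·(≡15), b=19^0·(≡15) mod 19; (15|19)=-1, (15|19)=-1; (−1)^{-2·0·9}·(-1)^0·(-1)^-2 = +1.
v=23: a=23^1·(≡1), b=23^0·(≡22) mod 23; (1|23)=+1, (22|23)=-1; (−1)^{1·0·11}·(+1)^0·(-1)^1 = -1.
v=13: a=13^2·(≡8), b=13^-2·(≡5) mod 13; (8|13)=-1, (5|13)=-1; (−1)^{2·-2·6}·(-1)^-2·(-1)^2 = +1.
v=5: a=5^0·(≡3), b=5^-2·(≡1) mod 5; (3|5)=-1, (1|5)=+1; (−1)^{0·-2·2}·(-1)^-2·(+1)^0 = +1.
v=∞: -36363 < 0 and 21 > 0  ⇒  (a,b)_∞ = +1.
Ram(-36363, 21) = {23, 31}; no ℚ_23-point on the conic.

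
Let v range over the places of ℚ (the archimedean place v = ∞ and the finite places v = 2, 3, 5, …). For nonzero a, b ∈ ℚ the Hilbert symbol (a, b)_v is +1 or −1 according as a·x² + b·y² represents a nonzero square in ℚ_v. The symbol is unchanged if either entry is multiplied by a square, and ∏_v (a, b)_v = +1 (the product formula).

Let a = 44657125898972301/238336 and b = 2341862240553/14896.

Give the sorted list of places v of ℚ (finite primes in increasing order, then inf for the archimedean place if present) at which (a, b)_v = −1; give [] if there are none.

Mod squares: a ≡ 332519, b ≡ 368467. Check v ∈ {∞, 2, 3, 7, 11, 13, 19, 37, 41, 43}.
v=41: a=41^2·(≡4), b=41^1·(≡8) mod 41; (4|41)=+1, (8|41)=+1; (−1)^{2·1·20}·(+1)^1·(+1)^2 = +1.
v=11: a=11^1·(≡3), b=11^3·(≡6) mod 11; (3|11)=+1, (6|11)=-1; (−1)^{1·3·5}·(+1)^3·(-1)^1 = +1.
v=43: a=43^1·(≡24), b=43^1·(≡27) mod 43; (24|43)=+1, (27|43)=-1; (−1)^{1·1·21}·(+1)^1·(-1)^1 = +1.
v=19: a=19^-1·(≡3), b=19^-1·(≡2) mod 19; (3|19)=-1, (2|19)=-1; (−1)^{-1·-1·9}·(-1)^-1·(-1)^-1 = -1.
v=7: a=7^-2·(≡6), b=7^-2·(≡1) mod 7; (6|7)=-1, (1|7)=+1; (−1)^{-2·-2·3}·(-1)^-2·(+1)^-2 = +1.
v=13: a=13^2·(≡6), b=13^0·(≡11) mod 13; (6|13)=-1, (11|13)=-1; (−1)^{2·0·6}·(-1)^0·(-1)^2 = +1.
v=37: a=37^3·(≡16), b=37^2·(≡12) mod 37; (16|37)=+1, (12|37)=+1; (−1)^{3·2·18}·(+1)^2·(+1)^3 = +1.
v=3: a=3^8·(≡2), b=3^6·(≡1) mod 3; (2|3)=-1, (1|3)=+1; (−1)^{8·6·1}·(-1)^6·(+1)^8 = +1.
v=∞: 332519 > 0 and 368467 > 0  ⇒  (a,b)_∞ = +1.
v=2: v_2(a)=-8, v_2(b)=-4; units ≡ 7, 3 (mod 8); ε·ε+αω+βω = 1·1+-8·1+-4·0 ≡ 1  ⇒  (a,b)_2 = -1.
(332519, 368467 / ℚ) ramifies at {2, 19}: a division algebra.

[2, 19]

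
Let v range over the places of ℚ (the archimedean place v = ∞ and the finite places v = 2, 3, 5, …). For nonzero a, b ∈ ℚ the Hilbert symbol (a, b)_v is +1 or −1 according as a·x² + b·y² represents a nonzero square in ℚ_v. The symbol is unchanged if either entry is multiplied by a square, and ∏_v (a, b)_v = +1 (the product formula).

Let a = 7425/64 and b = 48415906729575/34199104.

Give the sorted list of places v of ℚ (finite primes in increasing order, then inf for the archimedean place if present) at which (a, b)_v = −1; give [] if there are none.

[7, 11]

(a, b) ≡ (33, 7) mod (ℚ^×)²; places V = {2, 3, 5, 7, 11, 17, 23, 43, ∞}.
(a,b)_11: α=1, u≡9; β=4, v≡8 (mod 11); (9|11)=+1, (8|11)=-1; sign (−1)^0·+1^4·-1^1 = -1.
(a,b)_7: α=0, u≡5; β=3, v≡4 (mod 7); (5|7)=-1, (4|7)=+1; sign (−1)^0·-1^3·+1^0 = -1.
(a,b)_23: α=0, u≡10; β=2, v≡5 (mod 23); (10|23)=-1, (5|23)=-1; sign (−1)^0·-1^2·-1^0 = +1.
(a,b)_43: α=0, u≡28; β=-2, v≡39 (mod 43); (28|43)=-1, (39|43)=-1; sign (−1)^0·-1^-2·-1^0 = +1.
(a,b)_∞: sgn(33)=+, sgn(7)=+, so +1.
(a,b)_2: α=-6, β=-6; u≡1, v≡7 (mod 8); ε(u)ε(v)=0·1, αω(v)=-6·0, βω(u)=-6·0; sum ≡ 0  ⇒  +1.
(a,b)_5: α=2, u≡3; β=2, v≡2 (mod 5); (3|5)=-1, (2|5)=-1; sign (−1)^0·-1^2·-1^2 = +1.
(a,b)_3: α=3, u≡2; β=6, v≡1 (mod 3); (2|3)=-1, (1|3)=+1; sign (−1)^0·-1^6·+1^3 = +1.
(a,b)_17: α=0, u≡1; β=-2, v≡10 (mod 17); (1|17)=+1, (10|17)=-1; sign (−1)^0·+1^-2·-1^0 = +1.
|Ram(33, 7)| = 2, even; anisotropic at {7, 11}.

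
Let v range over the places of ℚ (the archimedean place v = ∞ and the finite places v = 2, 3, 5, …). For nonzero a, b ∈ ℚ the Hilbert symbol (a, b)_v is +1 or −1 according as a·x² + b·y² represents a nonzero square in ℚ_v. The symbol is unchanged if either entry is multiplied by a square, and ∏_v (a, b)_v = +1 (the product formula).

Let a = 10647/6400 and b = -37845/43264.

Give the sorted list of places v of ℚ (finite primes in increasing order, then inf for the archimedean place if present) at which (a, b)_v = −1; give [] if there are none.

Mod squares: a ≡ 7, b ≡ -5. Check v ∈ {∞, 2, 3, 5, 7, 13, 29}.
v=3: a=3^2·(≡1), b=3^2·(≡1) mod 3; (1|3)=+1, (1|3)=+1; (−1)^{2·2·1}·(+1)^2·(+1)^2 = +1.
v=2: v_2(a)=-8, v_2(b)=-8; units ≡ 7, 3 (mod 8); ε·ε+αω+βω = 1·1+-8·1+-8·0 ≡ 1  ⇒  (a,b)_2 = -1.
v=7: a=7^1·(≡1), b=7^0·(≡1) mod 7; (1|7)=+1, (1|7)=+1; (−1)^{1·0·3}·(+1)^0·(+1)^1 = +1.
v=29: a=29^0·(≡6), b=29^2·(≡4) mod 29; (6|29)=+1, (4|29)=+1; (−1)^{0·2·14}·(+1)^2·(+1)^0 = +1.
v=∞: 7 > 0 and -5 < 0  ⇒  (a,b)_∞ = +1.
v=13: a=13^2·(≡6), b=13^-2·(≡7) mod 13; (6|13)=-1, (7|13)=-1; (−1)^{2·-2·6}·(-1)^-2·(-1)^2 = +1.
v=5: a=5^-2·(≡2), b=5^1·(≡4) mod 5; (2|5)=-1, (4|5)=+1; (−1)^{-2·1·2}·(-1)^1·(+1)^-2 = -1.
Ram(7, -5) = {2, 5}; no ℚ_2-point on the conic.

[2, 5]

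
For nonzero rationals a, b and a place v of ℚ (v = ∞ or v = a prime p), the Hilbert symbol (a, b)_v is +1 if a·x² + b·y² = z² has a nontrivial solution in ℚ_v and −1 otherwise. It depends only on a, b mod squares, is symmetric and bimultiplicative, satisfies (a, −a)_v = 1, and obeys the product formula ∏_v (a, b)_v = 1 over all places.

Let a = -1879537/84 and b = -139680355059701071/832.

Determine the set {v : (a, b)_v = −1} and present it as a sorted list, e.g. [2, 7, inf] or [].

(a, b) ≡ (-74613, -323323) mod (ℚ^×)²; places V = {2, 3, 7, 11, 13, 17, 19, 23, 29, ∞}.
(a,b)_23: α=2, u≡10; β=2, v≡5 (mod 23); (10|23)=-1, (5|23)=-1; sign (−1)^0·-1^2·-1^2 = +1.
(a,b)_13: α=0, u≡7; β=-1, v≡5 (mod 13); (7|13)=-1, (5|13)=-1; sign (−1)^0·-1^-1·-1^0 = -1.
(a,b)_11: α=1, u≡1; β=3, v≡10 (mod 11); (1|11)=+1, (10|11)=-1; sign (−1)^1·+1^3·-1^1 = +1.
(a,b)_7: α=-1, u≡1; β=1, v≡4 (mod 7); (1|7)=+1, (4|7)=+1; sign (−1)^1·+1^1·+1^-1 = -1.
(a,b)_17: α=1, u≡10; β=3, v≡9 (mod 17); (10|17)=-1, (9|17)=+1; sign (−1)^0·-1^3·+1^1 = -1.
(a,b)_2: α=-2, β=-6; u≡3, v≡5 (mod 8); ε(u)ε(v)=1·0, αω(v)=-2·1, βω(u)=-6·1; sum ≡ 0  ⇒  +1.
(a,b)_19: α=1, u≡6; β=3, v≡1 (mod 19); (6|19)=+1, (1|19)=+1; sign (−1)^1·+1^3·+1^1 = -1.
(a,b)_∞: sgn(-74613)=−, sgn(-323323)=−, so -1.
(a,b)_29: α=0, u≡6; β=2, v≡18 (mod 29); (6|29)=+1, (18|29)=-1; sign (−1)^0·+1^2·-1^0 = +1.
(a,b)_3: α=-1, u≡2; β=0, v≡2 (mod 3); (2|3)=-1, (2|3)=-1; sign (−1)^0·-1^0·-1^-1 = -1.
(-74613, -323323 / ℚ) ramifies at {3, 7, 13, 17, 19, ∞}: a division algebra.

[3, 7, 13, 17, 19, inf]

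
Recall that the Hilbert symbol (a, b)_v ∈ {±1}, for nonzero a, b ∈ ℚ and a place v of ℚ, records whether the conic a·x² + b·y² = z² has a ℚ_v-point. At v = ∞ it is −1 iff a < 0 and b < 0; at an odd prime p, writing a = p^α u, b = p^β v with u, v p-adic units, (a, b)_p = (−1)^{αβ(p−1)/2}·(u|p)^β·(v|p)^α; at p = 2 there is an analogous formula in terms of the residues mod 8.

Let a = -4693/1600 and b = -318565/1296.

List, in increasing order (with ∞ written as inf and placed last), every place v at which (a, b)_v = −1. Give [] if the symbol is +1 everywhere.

Mod squares: a ≡ -13, b ≡ -1885. Check v ∈ {∞, 2, 3, 5, 13, 19, 29}.
v=13: a=13^1·(≡3), b=13^3·(≡7) mod 13; (3|13)=+1, (7|13)=-1; (−1)^{1·3·6}·(+1)^3·(-1)^1 = -1.
v=5: a=5^-2·(≡3), b=5^1·(≡2) mod 5; (3|5)=-1, (2|5)=-1; (−1)^{-2·1·2}·(-1)^1·(-1)^-2 = -1.
v=2: v_2(a)=-6, v_2(b)=-4; units ≡ 3, 3 (mod 8); ε·ε+αω+βω = 1·1+-6·1+-4·1 ≡ 1  ⇒  (a,b)_2 = -1.
v=∞: -13 < 0 and -1885 < 0  ⇒  (a,b)_∞ = -1.
v=29: a=29^0·(≡1), b=29^1·(≡9) mod 29; (1|29)=+1, (9|29)=+1; (−1)^{0·1·14}·(+1)^1·(+1)^0 = +1.
v=3: a=3^0·(≡2), b=3^-4·(≡2) mod 3; (2|3)=-1, (2|3)=-1; (−1)^{0·-4·1}·(-1)^-4·(-1)^0 = +1.
v=19: a=19^2·(≡11), b=19^0·(≡2) mod 19; (11|19)=+1, (2|19)=-1; (−1)^{2·0·9}·(+1)^0·(-1)^2 = +1.
(-13, -1885 / ℚ) ramifies at {2, 5, 13, ∞}: a division algebra.

[2, 5, 13, inf]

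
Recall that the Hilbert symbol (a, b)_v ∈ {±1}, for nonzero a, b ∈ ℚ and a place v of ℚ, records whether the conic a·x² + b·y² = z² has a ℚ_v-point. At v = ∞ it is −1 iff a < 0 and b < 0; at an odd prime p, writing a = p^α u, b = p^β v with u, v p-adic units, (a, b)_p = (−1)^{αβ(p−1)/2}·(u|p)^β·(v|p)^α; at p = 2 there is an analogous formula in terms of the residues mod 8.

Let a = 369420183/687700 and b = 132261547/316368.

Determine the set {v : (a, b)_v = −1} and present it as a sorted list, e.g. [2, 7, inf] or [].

(a, b) ≡ (70499, 2431) mod (ℚ^×)²; places V = {2, 3, 5, 11, 13, 17, 23, 29, ∞}.
(a,b)_2: α=-2, β=-4; u≡3, v≡7 (mod 8); ε(u)ε(v)=1·1, αω(v)=-2·0, βω(u)=-4·1; sum ≡ 1  ⇒  -1.
(a,b)_17: α=1, u≡8; β=1, v≡5 (mod 17); (8|17)=+1, (5|17)=-1; sign (−1)^0·+1^1·-1^1 = -1.
(a,b)_3: α=4, u≡2; β=-2, v≡1 (mod 3); (2|3)=-1, (1|3)=+1; sign (−1)^0·-1^-2·+1^4 = +1.
(a,b)_23: α=-2, u≡4; β=0, v≡8 (mod 23); (4|23)=+1, (8|23)=+1; sign (−1)^0·+1^0·+1^-2 = +1.
(a,b)_∞: sgn(70499)=+, sgn(2431)=+, so +1.
(a,b)_5: α=-2, u≡1; β=0, v≡4 (mod 5); (1|5)=+1, (4|5)=+1; sign (−1)^0·+1^0·+1^-2 = +1.
(a,b)_11: α=1, u≡2; β=1, v≡5 (mod 11); (2|11)=-1, (5|11)=+1; sign (−1)^1·-1^1·+1^1 = +1.
(a,b)_29: α=3, u≡13; β=4, v≡6 (mod 29); (13|29)=+1, (6|29)=+1; sign (−1)^0·+1^4·+1^3 = +1.
(a,b)_13: α=-1, u≡5; β=-3, v≡2 (mod 13); (5|13)=-1, (2|13)=-1; sign (−1)^0·-1^-3·-1^-1 = +1.
(70499, 2431 / ℚ) ramifies at {2, 17}: a division algebra.

[2, 17]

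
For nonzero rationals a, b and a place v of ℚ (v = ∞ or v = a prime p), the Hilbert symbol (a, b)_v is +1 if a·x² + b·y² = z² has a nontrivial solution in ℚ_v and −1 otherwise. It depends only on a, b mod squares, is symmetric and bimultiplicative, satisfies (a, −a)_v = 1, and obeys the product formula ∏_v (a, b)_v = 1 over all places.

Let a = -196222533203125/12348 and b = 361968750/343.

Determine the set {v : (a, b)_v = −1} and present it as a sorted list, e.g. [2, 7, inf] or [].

[2, 5, 7, 11]

(a, b) ≡ (-595, 2002) mod (ℚ^×)²; places V = {2, 3, 5, 7, 11, 13, 17, ∞}.
(a,b)_5: α=9, u≡1; β=6, v≡2 (mod 5); (1|5)=+1, (2|5)=-1; sign (−1)^0·+1^6·-1^9 = -1.
(a,b)_∞: sgn(-595)=−, sgn(2002)=+, so +1.
(a,b)_11: α=2, u≡2; β=1, v≡7 (mod 11); (2|11)=-1, (7|11)=-1; sign (−1)^0·-1^1·-1^2 = -1.
(a,b)_17: α=3, u≡4; β=0, v≡8 (mod 17); (4|17)=+1, (8|17)=+1; sign (−1)^0·+1^0·+1^3 = +1.
(a,b)_13: α=2, u≡3; β=1, v≡5 (mod 13); (3|13)=+1, (5|13)=-1; sign (−1)^0·+1^1·-1^2 = +1.
(a,b)_3: α=-2, u≡2; β=4, v≡1 (mod 3); (2|3)=-1, (1|3)=+1; sign (−1)^0·-1^4·+1^-2 = +1.
(a,b)_7: α=-3, u≡5; β=-3, v≡3 (mod 7); (5|7)=-1, (3|7)=-1; sign (−1)^1·-1^-3·-1^-3 = -1.
(a,b)_2: α=-2, β=1; u≡5, v≡1 (mod 8); ε(u)ε(v)=0·0, αω(v)=-2·0, βω(u)=1·1; sum ≡ 1  ⇒  -1.
(-595, 2002 / ℚ) ramifies at {2, 5, 7, 11}: a division algebra.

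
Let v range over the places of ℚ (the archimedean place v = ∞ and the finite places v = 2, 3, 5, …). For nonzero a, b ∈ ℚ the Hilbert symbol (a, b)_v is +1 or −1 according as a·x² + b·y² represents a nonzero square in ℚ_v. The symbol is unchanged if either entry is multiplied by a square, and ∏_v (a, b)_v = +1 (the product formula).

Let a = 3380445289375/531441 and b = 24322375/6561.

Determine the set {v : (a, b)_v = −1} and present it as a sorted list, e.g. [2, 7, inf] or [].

Mod squares: a ≡ 7, b ≡ 55. Check v ∈ {∞, 2, 3, 5, 7, 11, 19}.
v=5: a=5^4·(≡3), b=5^3·(≡4) mod 5; (3|5)=-1, (4|5)=+1; (−1)^{4·3·2}·(-1)^3·(+1)^4 = -1.
v=7: a=7^3·(≡1), b=7^2·(≡6) mod 7; (1|7)=+1, (6|7)=-1; (−1)^{3·2·3}·(+1)^2·(-1)^3 = -1.
v=3: a=3^-12·(≡1), b=3^-8·(≡1) mod 3; (1|3)=+1, (1|3)=+1; (−1)^{-12·-8·1}·(+1)^-8·(+1)^-12 = +1.
v=∞: 7 > 0 and 55 > 0  ⇒  (a,b)_∞ = +1.
v=19: a=19^4·(≡16), b=19^2·(≡16) mod 19; (16|19)=+1, (16|19)=+1; (−1)^{4·2·9}·(+1)^2·(+1)^4 = +1.
v=2: v_2(a)=0, v_2(b)=0; units ≡ 7, 7 (mod 8); ε·ε+αω+βω = 1·1+0·0+0·0 ≡ 1  ⇒  (a,b)_2 = -1.
v=11: a=11^2·(≡8), b=11^1·(≡3) mod 11; (8|11)=-1, (3|11)=+1; (−1)^{2·1·5}·(-1)^1·(+1)^2 = -1.
|Ram(7, 55)| = 4, even; anisotropic at {2, 5, 7, 11}.

[2, 5, 7, 11]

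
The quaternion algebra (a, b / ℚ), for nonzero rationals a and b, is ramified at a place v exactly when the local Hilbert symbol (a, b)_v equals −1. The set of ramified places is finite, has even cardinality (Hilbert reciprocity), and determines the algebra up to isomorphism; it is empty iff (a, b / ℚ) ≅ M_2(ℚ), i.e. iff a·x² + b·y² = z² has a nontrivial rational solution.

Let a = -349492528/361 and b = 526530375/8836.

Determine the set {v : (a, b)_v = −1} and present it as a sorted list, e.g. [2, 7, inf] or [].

Mod squares: a ≡ -180523, b ≡ 260015. Check v ∈ {∞, 2, 3, 5, 7, 11, 17, 19, 23, 37, 41, 47}.
v=17: a=17^1·(≡14), b=17^1·(≡11) mod 17; (14|17)=-1, (11|17)=-1; (−1)^{1·1·8}·(-1)^1·(-1)^1 = +1.
v=37: a=37^1·(≡18), b=37^0·(≡7) mod 37; (18|37)=-1, (7|37)=+1; (−1)^{1·0·18}·(-1)^0·(+1)^1 = +1.
v=5: a=5^0·(≡2), b=5^3·(≡3) mod 5; (2|5)=-1, (3|5)=-1; (−1)^{0·3·2}·(-1)^3·(-1)^0 = -1.
v=2: v_2(a)=4, v_2(b)=-2; units ≡ 5, 7 (mod 8); ε·ε+αω+βω = 0·1+4·0+-2·1 ≡ 0  ⇒  (a,b)_2 = +1.
v=11: a=11^2·(≡5), b=11^0·(≡10) mod 11; (5|11)=+1, (10|11)=-1; (−1)^{2·0·5}·(+1)^0·(-1)^2 = +1.
v=41: a=41^1·(≡18), b=41^0·(≡22) mod 41; (18|41)=+1, (22|41)=-1; (−1)^{1·0·20}·(+1)^0·(-1)^1 = -1.
v=3: a=3^0·(≡2), b=3^4·(≡2) mod 3; (2|3)=-1, (2|3)=-1; (−1)^{0·4·1}·(-1)^4·(-1)^0 = +1.
v=∞: -180523 < 0 and 260015 > 0  ⇒  (a,b)_∞ = +1.
v=19: a=19^-2·(≡8), b=19^1·(≡17) mod 19; (8|19)=-1, (17|19)=+1; (−1)^{-2·1·9}·(-1)^1·(+1)^-2 = -1.
v=7: a=7^1·(≡6), b=7^1·(≡3) mod 7; (6|7)=-1, (3|7)=-1; (−1)^{1·1·3}·(-1)^1·(-1)^1 = -1.
v=47: a=47^0·(≡7), b=47^-2·(≡11) mod 47; (7|47)=+1, (11|47)=-1; (−1)^{0·-2·23}·(+1)^-2·(-1)^0 = +1.
v=23: a=23^0·(≡1), b=23^1·(≡3) mod 23; (1|23)=+1, (3|23)=+1; (−1)^{0·1·11}·(+1)^1·(+1)^0 = +1.
(-180523, 260015 / ℚ) ramifies at {5, 7, 19, 41}: a division algebra.

[5, 7, 19, 41]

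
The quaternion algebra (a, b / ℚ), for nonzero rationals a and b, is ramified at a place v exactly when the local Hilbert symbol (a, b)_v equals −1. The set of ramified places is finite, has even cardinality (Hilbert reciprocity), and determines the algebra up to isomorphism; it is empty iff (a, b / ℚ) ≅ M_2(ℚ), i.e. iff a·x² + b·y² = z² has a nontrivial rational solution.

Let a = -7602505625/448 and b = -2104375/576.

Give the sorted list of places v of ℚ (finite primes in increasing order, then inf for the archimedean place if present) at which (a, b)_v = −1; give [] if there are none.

(a, b) ≡ (-703703, -3367) mod (ℚ^×)²; places V = {2, 3, 5, 7, 11, 13, 19, 37, ∞}.
(a,b)_5: α=4, u≡2; β=4, v≡3 (mod 5); (2|5)=-1, (3|5)=-1; sign (−1)^0·-1^4·-1^4 = +1.
(a,b)_7: α=-1, u≡6; β=1, v≡2 (mod 7); (6|7)=-1, (2|7)=+1; sign (−1)^1·-1^1·+1^-1 = +1.
(a,b)_∞: sgn(-703703)=−, sgn(-3367)=−, so -1.
(a,b)_37: α=1, u≡12; β=1, v≡5 (mod 37); (12|37)=+1, (5|37)=-1; sign (−1)^0·+1^1·-1^1 = -1.
(a,b)_2: α=-6, β=-6; u≡1, v≡1 (mod 8); ε(u)ε(v)=0·0, αω(v)=-6·0, βω(u)=-6·0; sum ≡ 0  ⇒  +1.
(a,b)_13: α=1, u≡10; β=1, v≡10 (mod 13); (10|13)=+1, (10|13)=+1; sign (−1)^0·+1^1·+1^1 = +1.
(a,b)_3: α=0, u≡1; β=-2, v≡2 (mod 3); (1|3)=+1, (2|3)=-1; sign (−1)^0·+1^-2·-1^0 = +1.
(a,b)_11: α=3, u≡5; β=0, v≡6 (mod 11); (5|11)=+1, (6|11)=-1; sign (−1)^0·+1^0·-1^3 = -1.
(a,b)_19: α=1, u≡8; β=0, v≡14 (mod 19); (8|19)=-1, (14|19)=-1; sign (−1)^0·-1^0·-1^1 = -1.
Ram(-703703, -3367) = {11, 19, 37, ∞}; no ℚ_11-point on the conic.

[11, 19, 37, inf]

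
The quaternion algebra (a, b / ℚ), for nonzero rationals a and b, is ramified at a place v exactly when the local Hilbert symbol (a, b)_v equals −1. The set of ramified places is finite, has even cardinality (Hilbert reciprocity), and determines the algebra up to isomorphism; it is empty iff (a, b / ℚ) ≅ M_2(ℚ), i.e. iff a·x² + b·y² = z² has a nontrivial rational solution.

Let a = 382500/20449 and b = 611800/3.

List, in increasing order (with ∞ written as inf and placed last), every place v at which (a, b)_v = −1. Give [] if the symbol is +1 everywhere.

Mod squares: a ≡ 17, b ≡ 18354. Check v ∈ {∞, 2, 3, 5, 7, 11, 13, 17, 19, 23}.
v=13: a=13^-2·(≡10), b=13^0·(≡11) mod 13; (10|13)=+1, (11|13)=-1; (−1)^{-2·0·6}·(+1)^0·(-1)^-2 = +1.
v=2: v_2(a)=2, v_2(b)=3; units ≡ 1, 1 (mod 8); ε·ε+αω+βω = 0·0+2·0+3·0 ≡ 0  ⇒  (a,b)_2 = +1.
v=∞: 17 > 0 and 18354 > 0  ⇒  (a,b)_∞ = +1.
v=11: a=11^-2·(≡2), b=11^0·(≡8) mod 11; (2|11)=-1, (8|11)=-1; (−1)^{-2·0·5}·(-1)^0·(-1)^-2 = +1.
v=3: a=3^2·(≡2), b=3^-1·(≡1) mod 3; (2|3)=-1, (1|3)=+1; (−1)^{2·-1·1}·(-1)^-1·(+1)^2 = -1.
v=23: a=23^0·(≡5), b=23^1·(≡4) mod 23; (5|23)=-1, (4|23)=+1; (−1)^{0·1·11}·(-1)^1·(+1)^0 = -1.
v=5: a=5^4·(≡3), b=5^2·(≡4) mod 5; (3|5)=-1, (4|5)=+1; (−1)^{4·2·2}·(-1)^2·(+1)^4 = +1.
v=7: a=7^0·(≡3), b=7^1·(≡4) mod 7; (3|7)=-1, (4|7)=+1; (−1)^{0·1·3}·(-1)^1·(+1)^0 = -1.
v=17: a=17^1·(≡4), b=17^0·(≡7) mod 17; (4|17)=+1, (7|17)=-1; (−1)^{1·0·8}·(+1)^0·(-1)^1 = -1.
v=19: a=19^0·(≡6), b=19^1·(≡11) mod 19; (6|19)=+1, (11|19)=+1; (−1)^{0·1·9}·(+1)^1·(+1)^0 = +1.
|Ram(17, 18354)| = 4, even; anisotropic at {3, 7, 17, 23}.

[3, 7, 17, 23]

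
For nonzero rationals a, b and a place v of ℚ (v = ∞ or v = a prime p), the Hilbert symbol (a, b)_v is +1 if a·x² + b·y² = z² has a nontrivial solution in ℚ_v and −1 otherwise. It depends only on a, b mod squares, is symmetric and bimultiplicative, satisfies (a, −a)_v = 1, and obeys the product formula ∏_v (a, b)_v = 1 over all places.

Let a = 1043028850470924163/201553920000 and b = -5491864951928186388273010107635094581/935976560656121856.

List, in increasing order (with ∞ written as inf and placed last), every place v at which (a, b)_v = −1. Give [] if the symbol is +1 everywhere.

(a, b) ≡ (541569, -329189) mod (ℚ^×)²; places V = {2, 3, 5, 7, 11, 17, 19, 31, 37, 41, 53, ∞}.
(a,b)_5: α=-4, u≡4; β=0, v≡4 (mod 5); (4|5)=+1, (4|5)=+1; sign (−1)^0·+1^0·+1^-4 = +1.
(a,b)_17: α=1, u≡13; β=2, v≡4 (mod 17); (13|17)=+1, (4|17)=+1; sign (−1)^0·+1^2·+1^1 = +1.
(a,b)_31: α=2, u≡27; β=5, v≡10 (mod 31); (27|31)=-1, (10|31)=+1; sign (−1)^0·-1^5·+1^2 = -1.
(a,b)_∞: sgn(541569)=+, sgn(-329189)=−, so +1.
(a,b)_2: α=-14, β=-28; u≡1, v≡3 (mod 8); ε(u)ε(v)=0·1, αω(v)=-14·1, βω(u)=-28·0; sum ≡ 0  ⇒  +1.
(a,b)_41: α=1, u≡19; β=3, v≡35 (mod 41); (19|41)=-1, (35|41)=-1; sign (−1)^0·-1^3·-1^1 = +1.
(a,b)_3: α=-9, u≡1; β=-20, v≡1 (mod 3); (1|3)=+1, (1|3)=+1; sign (−1)^0·+1^-20·+1^-9 = +1.
(a,b)_7: α=3, u≡3; β=7, v≡5 (mod 7); (3|7)=-1, (5|7)=-1; sign (−1)^1·-1^7·-1^3 = -1.
(a,b)_19: α=2, u≡8; β=4, v≡6 (mod 19); (8|19)=-1, (6|19)=+1; sign (−1)^0·-1^4·+1^2 = +1.
(a,b)_37: α=1, u≡24; β=3, v≡17 (mod 37); (24|37)=-1, (17|37)=-1; sign (−1)^0·-1^3·-1^1 = +1.
(a,b)_53: α=2, u≡49; β=0, v≡38 (mod 53); (49|53)=+1, (38|53)=+1; sign (−1)^0·+1^0·+1^2 = +1.
(a,b)_11: α=2, u≡8; β=6, v≡2 (mod 11); (8|11)=-1, (2|11)=-1; sign (−1)^0·-1^6·-1^2 = +1.
|Ram(541569, -329189)| = 2, even; anisotropic at {7, 31}.

[7, 31]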